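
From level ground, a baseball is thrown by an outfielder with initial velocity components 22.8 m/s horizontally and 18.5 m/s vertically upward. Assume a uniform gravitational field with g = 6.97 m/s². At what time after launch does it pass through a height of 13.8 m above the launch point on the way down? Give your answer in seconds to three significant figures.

Require v_y0 t − ½ g t² = 13.8, i.e. 3.485 t² − 18.50 t + 13.8 = 0.
t = [18.50 ± √(18.50² − 2·6.97·13.8)] / 6.97 = (18.50 ± 12.24) / 6.97, so t = 0.8978 s or t = 4.411 s.
The descending-branch root is 4.411 s.

4.41 s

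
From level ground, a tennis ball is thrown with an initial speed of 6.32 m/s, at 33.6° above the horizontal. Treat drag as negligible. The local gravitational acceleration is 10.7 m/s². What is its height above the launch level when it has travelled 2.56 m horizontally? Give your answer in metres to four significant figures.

0.4356 m

vₓ = 6.320 cos 33.6° = 5.264 m/s; v_y0 = 6.320 sin 33.6° = 3.497 m/s.
At x = 2.56 m, t = x/vₓ = 2.56/5.264 = 0.4863 s.
Height: y = v_y0 t − ½ g t² = 3.497 × 0.4863 − 5.350 × 0.4863² = 1.701 − 1.265 = 0.4356 m.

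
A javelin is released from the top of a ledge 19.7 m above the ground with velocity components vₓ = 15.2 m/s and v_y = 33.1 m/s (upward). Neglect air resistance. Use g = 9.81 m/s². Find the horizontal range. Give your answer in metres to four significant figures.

110.9 m

With up positive and y = 0 at the ground: y(t) = 19.7 + (33.10) t − 4.905 t². Setting y = 0 and taking the positive root: t = [33.10 + √(33.10² + 2·9.81·19.7)] / 9.81 = (33.10 + 38.50) / 9.81 = 7.299 s.
Horizontal distance: R = vₓ t = 15.20 × 7.299 = 110.9 m.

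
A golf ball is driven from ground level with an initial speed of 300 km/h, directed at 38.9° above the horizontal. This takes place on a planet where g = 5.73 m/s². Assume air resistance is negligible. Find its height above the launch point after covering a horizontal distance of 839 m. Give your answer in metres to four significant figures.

197.5 m

Convert: 300 km/h = 300/3.6 = 83.33 m/s.
Horizontal component vₓ = 83.33 cos 38.9° = 64.85 m/s; vertical v_y0 = 83.33 sin 38.9° = 52.33 m/s.
At x = 839 m, t = x/vₓ = 839/64.85 = 12.94 s.
Height: y = v_y0 t − ½ g t² = 52.33 × 12.94 − 2.865 × 12.94² = 677.0 − 479.5 = 197.5 m.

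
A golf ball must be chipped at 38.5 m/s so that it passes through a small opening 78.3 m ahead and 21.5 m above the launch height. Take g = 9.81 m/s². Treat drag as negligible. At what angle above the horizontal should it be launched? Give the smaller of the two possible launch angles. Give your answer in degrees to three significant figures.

32.6°

Trajectory: y = x tanθ − g x² (1 + tan²θ)/(2v₀²). With x = 78.3, y = 21.5, v₀ = 38.5, g = 9.81:
20.29 tan²θ − 78.3 tanθ + (41.79) = 0.
tanθ = [78.3 ± √(78.3² − 4 × 20.29 × (41.79))] / (2 × 20.29) = (78.3 ± 52.34) / 40.58, giving tanθ = 0.6397 or 3.220.
θ = 32.61° or 72.75°; the smaller is 32.61°.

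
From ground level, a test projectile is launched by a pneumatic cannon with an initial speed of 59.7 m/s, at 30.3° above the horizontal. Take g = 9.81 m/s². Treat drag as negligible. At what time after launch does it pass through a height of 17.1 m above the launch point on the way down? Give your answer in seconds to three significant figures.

Resolve: vₓ = 59.70 cos 30.3° = 51.54 m/s and v_y0 = 59.70 sin 30.3° = 30.12 m/s.
Require v_y0 t − ½ g t² = 17.1, i.e. 4.905 t² − 30.12 t + 17.1 = 0.
Quadratic formula: t = (30.12 ± √571.73) / 9.81 = (30.12 ± 23.91) / 9.81 → t = 0.6330 s or 5.508 s.
The descending-branch root is 5.508 s.

5.51 s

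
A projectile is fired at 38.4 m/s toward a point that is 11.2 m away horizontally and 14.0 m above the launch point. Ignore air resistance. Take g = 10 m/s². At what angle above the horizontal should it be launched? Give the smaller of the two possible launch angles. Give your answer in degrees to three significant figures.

53.6°

Trajectory: y = x tanθ − g x² (1 + tan²θ)/(2v₀²). With x = 11.2, y = 14.0, v₀ = 38.4, g = 10.0:
0.4253 tan²θ − 11.2 tanθ + (14.43) = 0.
tanθ = [11.2 ± √(11.2² − 4 × 0.4253 × (14.43))] / (2 × 0.4253) = (11.2 ± 10.04) / 0.8507, giving tanθ = 1.358 or 24.97.
θ = 53.63° or 87.71°; the smaller is 53.63°.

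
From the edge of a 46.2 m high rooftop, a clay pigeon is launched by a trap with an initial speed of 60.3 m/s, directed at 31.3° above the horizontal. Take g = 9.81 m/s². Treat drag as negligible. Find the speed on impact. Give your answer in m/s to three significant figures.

67.4 m/s

Resolve: vₓ = 60.30 cos 31.3° = 51.52 m/s and v_y0 = 60.30 sin 31.3° = 31.33 m/s.
Vertical motion (up positive, ground at y = 0): 4.905 t² − (31.33) t − 46.2 = 0, so t = (31.33 + √(31.33² + 2·9.81·46.2)) / 9.81 = (31.33 + 43.45) / 9.81 = 7.622 s.
Vertical velocity at impact: v_y = v_y0 − g t = 31.33 − 9.81 × 7.622 = −43.45 m/s.
Speed: |v| = √(vₓ² + v_y²) = √(51.52² + 43.45²) = 67.40 m/s.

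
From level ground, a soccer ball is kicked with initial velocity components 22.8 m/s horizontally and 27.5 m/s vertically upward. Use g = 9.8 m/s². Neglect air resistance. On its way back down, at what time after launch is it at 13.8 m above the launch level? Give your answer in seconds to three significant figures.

5.06 s

Set y = v_y0 t − ½ g t² = 13.8: 4.900 t² − 27.50 t + 13.8 = 0.
Quadratic formula: t = (27.50 ± √485.77) / 9.80 = (27.50 ± 22.04) / 9.80 → t = 0.5571 s or 5.055 s.
The descending-branch root is 5.055 s.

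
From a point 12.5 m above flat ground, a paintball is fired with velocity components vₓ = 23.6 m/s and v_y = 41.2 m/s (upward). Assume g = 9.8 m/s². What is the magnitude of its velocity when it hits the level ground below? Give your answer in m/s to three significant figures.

The projectile lands when y = 12.5 + (41.20) t − ½·9.80·t² = 0. Positive root: t = (41.20 + √(41.20² + 2·9.80·12.5)) / 9.80 = (41.20 + 44.07) / 9.80 = 8.701 s.
Vertical velocity at impact: v_y = v_y0 − g t = 41.20 − 9.80 × 8.701 = −44.07 m/s.
Speed: |v| = √(vₓ² + v_y²) = √(23.60² + 44.07²) = 49.99 m/s.

50.0 m/s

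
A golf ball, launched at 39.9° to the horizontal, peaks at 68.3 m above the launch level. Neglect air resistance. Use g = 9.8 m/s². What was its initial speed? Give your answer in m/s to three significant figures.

57.0 m/s

At the peak v_y = 0, so v_y0 = √(2gH) = √(2 × 9.80 × 68.3) = 36.59 m/s.
v_y0 = v₀ sin θ ⇒ v₀ = 36.59 / sin 39.9° = 57.04 m/s.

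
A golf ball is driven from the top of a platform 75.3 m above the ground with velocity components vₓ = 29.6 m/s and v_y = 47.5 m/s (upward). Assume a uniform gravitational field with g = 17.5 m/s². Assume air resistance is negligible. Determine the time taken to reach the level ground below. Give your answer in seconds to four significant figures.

Vertical motion (up positive, ground at y = 0): 8.750 t² − (47.50) t − 75.3 = 0, so t = (47.50 + √(47.50² + 2·17.5·75.3)) / 17.5 = (47.50 + 69.94) / 17.5 = 6.711 s.

6.711 s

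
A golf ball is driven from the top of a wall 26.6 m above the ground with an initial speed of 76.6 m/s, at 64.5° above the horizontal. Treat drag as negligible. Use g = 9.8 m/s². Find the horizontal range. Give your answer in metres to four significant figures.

vₓ = 76.60 cos 64.5° = 32.98 m/s; v_y0 = 76.60 sin 64.5° = 69.14 m/s.
With up positive and y = 0 at the ground: y(t) = 26.6 + (69.14) t − 4.900 t². Setting y = 0 and taking the positive root: t = [69.14 + √(69.14² + 2·9.80·26.6)] / 9.80 = (69.14 + 72.81) / 9.80 = 14.48 s.
Horizontal distance: R = vₓ t = 32.98 × 14.48 = 477.7 m.

477.7 m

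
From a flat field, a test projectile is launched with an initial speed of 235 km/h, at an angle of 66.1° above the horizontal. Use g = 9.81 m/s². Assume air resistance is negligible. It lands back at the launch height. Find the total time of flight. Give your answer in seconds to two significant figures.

Convert: 235 km/h = 235/3.6 = 65.28 m/s.
Horizontal component vₓ = 65.28 cos 66.1° = 26.45 m/s; vertical v_y0 = 65.28 sin 66.1° = 59.68 m/s.
Time of flight on level ground: T = 2 v_y0 / g = 2 × 59.68 / 9.81 = 12.17 s.

12 s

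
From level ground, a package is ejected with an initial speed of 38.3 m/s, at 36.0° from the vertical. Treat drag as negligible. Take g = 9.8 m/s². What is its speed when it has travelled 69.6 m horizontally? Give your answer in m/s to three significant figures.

22.5 m/s

Resolve: vₓ = 38.30 sin 36.0° = 22.51 m/s and v_y0 = 38.30 cos 36.0° = 30.99 m/s.
Time to reach x = 69.6 m: t = x/vₓ = 69.6/22.51 = 3.092 s.
Vertical velocity there: v_y = v_y0 − g t = 30.99 − 9.80 × 3.092 = 0.6871 m/s.
Speed: √(vₓ² + v_y²) = √(22.51² + 0.6871²) = 22.52 m/s.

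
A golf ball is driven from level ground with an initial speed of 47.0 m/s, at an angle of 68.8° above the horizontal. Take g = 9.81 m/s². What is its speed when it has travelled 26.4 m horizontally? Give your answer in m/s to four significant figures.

Horizontal component vₓ = 47.00 cos 68.8° = 17.00 m/s; vertical v_y0 = 47.00 sin 68.8° = 43.82 m/s.
x = vₓ t ⇒ t = 26.4/17.00 = 1.553 s.
Vertical velocity there: v_y = v_y0 − g t = 43.82 − 9.81 × 1.553 = 28.58 m/s.
Speed: √(vₓ² + v_y²) = √(17.00² + 28.58²) = 33.25 m/s.

33.25 m/s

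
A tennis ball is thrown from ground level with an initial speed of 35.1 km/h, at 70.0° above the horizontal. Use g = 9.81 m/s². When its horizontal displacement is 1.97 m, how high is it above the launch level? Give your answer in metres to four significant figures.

3.701 m

Convert: 35.1 km/h = 35.1/3.6 = 9.750 m/s.
vₓ = 9.750 cos 70.0° = 3.335 m/s; v_y0 = 9.750 sin 70.0° = 9.162 m/s.
x = vₓ t ⇒ t = 1.97/3.335 = 0.5908 s.
Height: y = v_y0 t − ½ g t² = 9.162 × 0.5908 − 4.905 × 0.5908² = 5.413 − 1.712 = 3.701 m.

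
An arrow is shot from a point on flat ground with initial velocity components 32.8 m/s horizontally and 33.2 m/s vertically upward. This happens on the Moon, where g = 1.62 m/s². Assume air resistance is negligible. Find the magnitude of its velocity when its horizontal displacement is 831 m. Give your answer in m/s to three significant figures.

x = vₓ t ⇒ t = 831/32.80 = 25.34 s.
Vertical velocity there: v_y = v_y0 − g t = 33.20 − 1.62 × 25.34 = −7.843 m/s.
Speed: √(vₓ² + v_y²) = √(32.80² + 7.843²) = 33.72 m/s.

33.7 m/s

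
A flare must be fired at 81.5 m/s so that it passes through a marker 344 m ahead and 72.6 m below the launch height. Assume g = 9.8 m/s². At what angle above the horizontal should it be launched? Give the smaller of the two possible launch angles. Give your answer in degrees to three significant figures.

Trajectory: y = x tanθ − g x² (1 + tan²θ)/(2v₀²). With x = 344, y = −72.6, v₀ = 81.5, g = 9.80:
87.30 tan²θ − 344 tanθ + (14.70) = 0.
tanθ = [344 ± √(344² − 4 × 87.30 × (14.70))] / (2 × 87.30) = (344 ± 336.5) / 174.6, giving tanθ = 0.04320 or 3.897.
θ = 2.473° or 75.61°; the smaller is 2.473°.

2.47°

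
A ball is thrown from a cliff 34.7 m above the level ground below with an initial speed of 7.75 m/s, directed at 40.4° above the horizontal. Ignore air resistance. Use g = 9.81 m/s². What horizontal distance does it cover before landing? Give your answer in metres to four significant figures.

19.01 m

vₓ = 7.750 cos 40.4° = 5.902 m/s; v_y0 = 7.750 sin 40.4° = 5.023 m/s.
Vertical motion (up positive, ground at y = 0): 4.905 t² − (5.023) t − 34.7 = 0, so t = (5.023 + √(5.023² + 2·9.81·34.7)) / 9.81 = (5.023 + 26.57) / 9.81 = 3.221 s.
Horizontal distance: R = vₓ t = 5.902 × 3.221 = 19.01 m.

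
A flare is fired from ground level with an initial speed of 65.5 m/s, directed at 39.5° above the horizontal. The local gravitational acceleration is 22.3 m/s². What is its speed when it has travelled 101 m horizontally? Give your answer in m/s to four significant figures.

50.62 m/s

vₓ = 65.50 cos 39.5° = 50.54 m/s; v_y0 = 65.50 sin 39.5° = 41.66 m/s.
x = vₓ t ⇒ t = 101/50.54 = 1.998 s.
Vertical velocity there: v_y = v_y0 − g t = 41.66 − 22.3 × 1.998 = −2.900 m/s.
Speed: √(vₓ² + v_y²) = √(50.54² + 2.900²) = 50.62 m/s.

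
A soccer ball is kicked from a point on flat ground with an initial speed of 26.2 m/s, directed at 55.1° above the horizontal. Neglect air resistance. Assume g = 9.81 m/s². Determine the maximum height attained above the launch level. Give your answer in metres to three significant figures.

23.5 m

Horizontal component vₓ = 26.20 cos 55.1° = 14.99 m/s; vertical v_y0 = 26.20 sin 55.1° = 21.49 m/s.
Maximum height: H = v_y0² / (2g) = 21.49² / (2 × 9.81) = 23.53 m.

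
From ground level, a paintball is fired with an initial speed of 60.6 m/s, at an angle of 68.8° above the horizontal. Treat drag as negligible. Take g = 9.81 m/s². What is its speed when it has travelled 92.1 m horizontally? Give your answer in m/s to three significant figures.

26.7 m/s

Resolve: vₓ = 60.60 cos 68.8° = 21.91 m/s and v_y0 = 60.60 sin 68.8° = 56.50 m/s.
x = vₓ t ⇒ t = 92.1/21.91 = 4.203 s.
Vertical velocity there: v_y = v_y0 − g t = 56.50 − 9.81 × 4.203 = 15.27 m/s.
Speed: √(vₓ² + v_y²) = √(21.91² + 15.27²) = 26.71 m/s.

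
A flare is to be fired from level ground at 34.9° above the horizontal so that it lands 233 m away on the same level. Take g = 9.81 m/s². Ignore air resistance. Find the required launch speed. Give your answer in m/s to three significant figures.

Level-ground range: R = v₀² sin(2θ)/g, so v₀ = √(gR / sin 2θ).
v₀ = √(9.81 × 233 / sin 69.80°) = √(2286 / 0.9385) = √2435.5 = 49.35 m/s.

49.4 m/s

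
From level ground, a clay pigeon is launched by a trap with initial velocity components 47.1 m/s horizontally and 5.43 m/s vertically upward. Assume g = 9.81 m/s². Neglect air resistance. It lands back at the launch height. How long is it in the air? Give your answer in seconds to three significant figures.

Landing at launch height ⇒ T = 2 v_y0 / g = 2 × 5.430 / 9.81 = 1.107 s.

1.11 s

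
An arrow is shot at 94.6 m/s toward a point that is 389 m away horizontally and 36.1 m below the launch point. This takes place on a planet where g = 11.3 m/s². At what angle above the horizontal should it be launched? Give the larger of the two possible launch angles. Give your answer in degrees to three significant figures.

75.7°

Trajectory: y = x tanθ − g x² (1 + tan²θ)/(2v₀²). With x = 389, y = −36.1, v₀ = 94.6, g = 11.3:
95.54 tan²θ − 389 tanθ + (59.44) = 0.
tanθ = [389 ± √(389² − 4 × 95.54 × (59.44))] / (2 × 95.54) = (389 ± 358.6) / 191.1, giving tanθ = 0.1590 or 3.913.
θ = 9.034° or 75.66°; the larger is 75.66°.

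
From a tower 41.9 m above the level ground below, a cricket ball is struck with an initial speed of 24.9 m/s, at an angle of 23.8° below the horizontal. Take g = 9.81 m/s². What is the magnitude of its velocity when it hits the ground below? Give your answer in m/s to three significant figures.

38.0 m/s

Resolve: vₓ = 24.90 cos 23.8° = 22.78 m/s and v_y0 = −10.05 m/s (downward).
Vertical motion (up positive, ground at y = 0): 4.905 t² − (−10.05) t − 41.9 = 0, so t = (−10.05 + √(10.05² + 2·9.81·41.9)) / 9.81 = (−10.05 + 30.38) / 9.81 = 2.073 s.
Vertical velocity at impact: v_y = v_y0 − g t = −10.05 − 9.81 × 2.073 = −30.38 m/s.
Speed: |v| = √(vₓ² + v_y²) = √(22.78² + 30.38²) = 37.97 m/s.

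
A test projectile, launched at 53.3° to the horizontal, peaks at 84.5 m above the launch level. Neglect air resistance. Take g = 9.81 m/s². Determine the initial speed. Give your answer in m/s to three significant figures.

At the peak v_y = 0, so v_y0 = √(2gH) = √(2 × 9.81 × 84.5) = 40.72 m/s.
v_y0 = v₀ sin θ ⇒ v₀ = 40.72 / sin 53.3° = 50.78 m/s.

50.8 m/s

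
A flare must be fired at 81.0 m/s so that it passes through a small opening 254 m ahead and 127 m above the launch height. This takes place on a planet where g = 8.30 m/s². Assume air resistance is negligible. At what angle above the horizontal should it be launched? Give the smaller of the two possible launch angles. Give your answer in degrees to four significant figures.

Trajectory: y = x tanθ − g x² (1 + tan²θ)/(2v₀²). With x = 254, y = 127, v₀ = 81.0, g = 8.30:
40.81 tan²θ − 254 tanθ + (167.8) = 0.
tanθ = [254 ± √(254² − 4 × 40.81 × (167.8))] / (2 × 40.81) = (254 ± 192.7) / 81.62, giving tanθ = 0.7514 or 5.473.
θ = 36.92° or 79.65°; the smaller is 36.92°.

36.92°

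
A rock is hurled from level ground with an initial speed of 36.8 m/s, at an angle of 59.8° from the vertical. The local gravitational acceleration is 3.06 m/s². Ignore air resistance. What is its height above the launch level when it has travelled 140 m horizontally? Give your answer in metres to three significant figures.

Components: vₓ = 36.80 sin 59.8° = 31.81 m/s, v_y0 = 36.80 cos 59.8° = 18.51 m/s.
At x = 140 m, t = x/vₓ = 140/31.81 = 4.402 s.
Height: y = v_y0 t − ½ g t² = 18.51 × 4.402 − 1.530 × 4.402² = 81.48 − 29.64 = 51.84 m.

51.8 m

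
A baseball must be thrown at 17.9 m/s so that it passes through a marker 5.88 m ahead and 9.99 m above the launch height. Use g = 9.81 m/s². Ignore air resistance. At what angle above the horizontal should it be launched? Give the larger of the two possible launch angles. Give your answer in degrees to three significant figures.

Trajectory: y = x tanθ − g x² (1 + tan²θ)/(2v₀²). With x = 5.88, y = 9.99, v₀ = 17.9, g = 9.81:
0.5293 tan²θ − 5.88 tanθ + (10.52) = 0.
tanθ = [5.88 ± √(5.88² − 4 × 0.5293 × (10.52))] / (2 × 0.5293) = (5.88 ± 3.508) / 1.059, giving tanθ = 2.241 or 8.868.
θ = 65.95° or 83.57°; the larger is 83.57°.

83.6°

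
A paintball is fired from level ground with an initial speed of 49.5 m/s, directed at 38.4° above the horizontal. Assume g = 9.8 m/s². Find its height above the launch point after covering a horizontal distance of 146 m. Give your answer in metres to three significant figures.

46.3 m

Components: vₓ = 49.50 cos 38.4° = 38.79 m/s, v_y0 = 49.50 sin 38.4° = 30.75 m/s.
Time to reach x = 146 m: t = x/vₓ = 146/38.79 = 3.764 s.
Height: y = v_y0 t − ½ g t² = 30.75 × 3.764 − 4.900 × 3.764² = 115.7 − 69.41 = 46.31 m.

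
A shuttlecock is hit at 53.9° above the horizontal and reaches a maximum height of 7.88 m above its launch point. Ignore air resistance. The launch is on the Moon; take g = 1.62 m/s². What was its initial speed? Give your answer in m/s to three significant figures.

At the peak v_y = 0, so v_y0 = √(2gH) = √(2 × 1.62 × 7.88) = 5.053 m/s.
v_y0 = v₀ sin θ ⇒ v₀ = 5.053 / sin 53.9° = 6.254 m/s.

6.25 m/s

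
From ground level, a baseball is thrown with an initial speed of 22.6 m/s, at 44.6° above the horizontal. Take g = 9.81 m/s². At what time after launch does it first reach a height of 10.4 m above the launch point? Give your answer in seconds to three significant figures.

Horizontal component vₓ = 22.60 cos 44.6° = 16.09 m/s; vertical v_y0 = 22.60 sin 44.6° = 15.87 m/s.
Set y = v_y0 t − ½ g t² = 10.4: 4.905 t² − 15.87 t + 10.4 = 0.
Quadratic formula: t = (15.87 ± √47.766) / 9.81 = (15.87 ± 6.911) / 9.81 → t = 0.9131 s or 2.322 s.
The first (ascending) time is 0.9131 s.

0.913 s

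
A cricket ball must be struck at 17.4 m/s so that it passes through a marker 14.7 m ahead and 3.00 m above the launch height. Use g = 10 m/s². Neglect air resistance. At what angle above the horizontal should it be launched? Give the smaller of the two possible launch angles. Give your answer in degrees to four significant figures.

27.02°

Trajectory: y = x tanθ − g x² (1 + tan²θ)/(2v₀²). With x = 14.7, y = 3.00, v₀ = 17.4, g = 10.0:
3.569 tan²θ − 14.7 tanθ + (6.569) = 0.
tanθ = [14.7 ± √(14.7² − 4 × 3.569 × (6.569))] / (2 × 3.569) = (14.7 ± 11.06) / 7.137, giving tanθ = 0.5100 or 3.609.
θ = 27.02° or 74.51°; the smaller is 27.02°.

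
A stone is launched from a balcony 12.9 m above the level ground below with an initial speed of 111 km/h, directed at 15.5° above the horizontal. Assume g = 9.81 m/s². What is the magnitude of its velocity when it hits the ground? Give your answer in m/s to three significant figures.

34.7 m/s

Convert: 111 km/h = 111/3.6 = 30.83 m/s.
Components: vₓ = 30.83 cos 15.5° = 29.71 m/s, v_y0 = 30.83 sin 15.5° = 8.240 m/s.
The projectile lands when y = 12.9 + (8.240) t − ½·9.81·t² = 0. Positive root: t = (8.240 + √(8.240² + 2·9.81·12.9)) / 9.81 = (8.240 + 17.92) / 9.81 = 2.666 s.
Vertical velocity at impact: v_y = v_y0 − g t = 8.240 − 9.81 × 2.666 = −17.92 m/s.
Speed: |v| = √(vₓ² + v_y²) = √(29.71² + 17.92²) = 34.70 m/s.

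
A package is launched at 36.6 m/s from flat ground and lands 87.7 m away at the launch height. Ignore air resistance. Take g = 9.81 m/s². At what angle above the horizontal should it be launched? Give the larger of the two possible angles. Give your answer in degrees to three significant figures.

70.0°

R = v₀² sin 2θ / g gives sin 2θ = gR/v₀² = 9.81·87.7/36.6² = 0.6423.
2θ = 39.96° or 180° − 39.96° = 140.0°, so θ = 19.98° or 70.02°.
The larger angle is 70.02°.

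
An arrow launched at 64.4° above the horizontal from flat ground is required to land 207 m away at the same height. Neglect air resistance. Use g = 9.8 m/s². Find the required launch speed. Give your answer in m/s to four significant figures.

51.02 m/s

From R = (v₀² / g) sin 2θ: v₀ = √(gR / sin 2θ).
v₀ = √(9.80 × 207 / sin 128.8°) = √(2029 / 0.7793) = √2603.0 = 51.02 m/s.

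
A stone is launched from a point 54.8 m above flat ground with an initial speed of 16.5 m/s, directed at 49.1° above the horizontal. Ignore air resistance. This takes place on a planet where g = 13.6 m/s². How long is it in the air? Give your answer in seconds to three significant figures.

Components: vₓ = 16.50 cos 49.1° = 10.80 m/s, v_y0 = 16.50 sin 49.1° = 12.47 m/s.
The projectile lands when y = 54.8 + (12.47) t − ½·13.6·t² = 0. Positive root: t = (12.47 + √(12.47² + 2·13.6·54.8)) / 13.6 = (12.47 + 40.57) / 13.6 = 3.900 s.

3.90 s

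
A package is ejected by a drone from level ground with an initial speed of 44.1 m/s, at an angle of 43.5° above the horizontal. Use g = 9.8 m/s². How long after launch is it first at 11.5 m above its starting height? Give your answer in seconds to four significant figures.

Resolve: vₓ = 44.10 cos 43.5° = 31.99 m/s and v_y0 = 44.10 sin 43.5° = 30.36 m/s.
Set y = v_y0 t − ½ g t² = 11.5: 4.900 t² − 30.36 t + 11.5 = 0.
t = [30.36 ± √(30.36² − 2·9.80·11.5)] / 9.80 = (30.36 ± 26.38) / 9.80, so t = 0.4054 s or t = 5.790 s.
The first (ascending) time is 0.4054 s.

0.4054 s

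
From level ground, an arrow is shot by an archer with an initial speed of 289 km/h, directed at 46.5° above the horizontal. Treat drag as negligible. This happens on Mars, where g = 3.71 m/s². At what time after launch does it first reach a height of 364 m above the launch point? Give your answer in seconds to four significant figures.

Convert: 289 km/h = 289/3.6 = 80.28 m/s.
vₓ = 80.28 cos 46.5° = 55.26 m/s; v_y0 = 80.28 sin 46.5° = 58.23 m/s.
Height y(t) = 58.23 t − 1.855 t² = 364 gives 1.855 t² − 58.23 t + 364 = 0.
t = [58.23 ± √(58.23² − 2·3.71·364)] / 3.71 = (58.23 ± 26.27) / 3.71, so t = 8.615 s or t = 22.78 s.
The first (ascending) time is 8.615 s.

8.615 s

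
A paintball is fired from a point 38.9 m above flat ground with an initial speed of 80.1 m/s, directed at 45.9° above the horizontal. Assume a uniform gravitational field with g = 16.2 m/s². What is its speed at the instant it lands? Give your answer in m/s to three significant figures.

87.6 m/s

Components: vₓ = 80.10 cos 45.9° = 55.74 m/s, v_y0 = 80.10 sin 45.9° = 57.52 m/s.
Vertical motion (up positive, ground at y = 0): 8.100 t² − (57.52) t − 38.9 = 0, so t = (57.52 + √(57.52² + 2·16.2·38.9)) / 16.2 = (57.52 + 67.60) / 16.2 = 7.723 s.
Vertical velocity at impact: v_y = v_y0 − g t = 57.52 − 16.2 × 7.723 = −67.60 m/s.
Speed: |v| = √(vₓ² + v_y²) = √(55.74² + 67.60²) = 87.61 m/s.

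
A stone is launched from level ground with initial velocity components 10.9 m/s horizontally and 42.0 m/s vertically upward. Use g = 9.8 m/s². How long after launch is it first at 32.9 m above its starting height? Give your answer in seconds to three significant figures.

Height y(t) = 42.00 t − 4.900 t² = 32.9 gives 4.900 t² − 42.00 t + 32.9 = 0.
t = [42.00 ± √(42.00² − 2·9.80·32.9)] / 9.80 = (42.00 ± 33.45) / 9.80, so t = 0.8721 s or t = 7.699 s.
The first (ascending) time is 0.8721 s.

0.872 s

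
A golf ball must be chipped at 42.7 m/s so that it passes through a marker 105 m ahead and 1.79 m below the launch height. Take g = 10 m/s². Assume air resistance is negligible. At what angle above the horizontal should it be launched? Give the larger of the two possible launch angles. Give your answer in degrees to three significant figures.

Trajectory: y = x tanθ − g x² (1 + tan²θ)/(2v₀²). With x = 105, y = −1.79, v₀ = 42.7, g = 10.0:
30.23 tan²θ − 105 tanθ + (28.44) = 0.
tanθ = [105 ± √(105² − 4 × 30.23 × (28.44))] / (2 × 30.23) = (105 ± 87.09) / 60.47, giving tanθ = 0.2961 or 3.177.
θ = 16.50° or 72.53°; the larger is 72.53°.

72.5°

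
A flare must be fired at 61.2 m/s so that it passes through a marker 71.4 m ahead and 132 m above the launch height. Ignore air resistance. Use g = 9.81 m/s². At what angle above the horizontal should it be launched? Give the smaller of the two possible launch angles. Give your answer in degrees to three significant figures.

68.6°

Trajectory: y = x tanθ − g x² (1 + tan²θ)/(2v₀²). With x = 71.4, y = 132, v₀ = 61.2, g = 9.81:
6.676 tan²θ − 71.4 tanθ + (138.7) = 0.
tanθ = [71.4 ± √(71.4² − 4 × 6.676 × (138.7))] / (2 × 6.676) = (71.4 ± 37.34) / 13.35, giving tanθ = 2.550 or 8.144.
θ = 68.59° or 83.00°; the smaller is 68.59°.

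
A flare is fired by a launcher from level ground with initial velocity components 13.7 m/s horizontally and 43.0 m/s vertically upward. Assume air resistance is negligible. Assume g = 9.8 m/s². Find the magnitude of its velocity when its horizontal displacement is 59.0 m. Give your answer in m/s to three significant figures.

13.7 m/s

Time to reach x = 59.0 m: t = x/vₓ = 59.0/13.70 = 4.307 s.
Vertical velocity there: v_y = v_y0 − g t = 43.00 − 9.80 × 4.307 = 0.7956 m/s.
Speed: √(vₓ² + v_y²) = √(13.70² + 0.7956²) = 13.72 m/s.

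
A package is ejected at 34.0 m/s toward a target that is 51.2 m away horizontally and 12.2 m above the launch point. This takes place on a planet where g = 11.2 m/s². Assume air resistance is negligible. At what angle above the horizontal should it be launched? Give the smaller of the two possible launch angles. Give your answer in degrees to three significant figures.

Trajectory: y = x tanθ − g x² (1 + tan²θ)/(2v₀²). With x = 51.2, y = 12.2, v₀ = 34.0, g = 11.2:
12.70 tan²θ − 51.2 tanθ + (24.90) = 0.
tanθ = [51.2 ± √(51.2² − 4 × 12.70 × (24.90))] / (2 × 12.70) = (51.2 ± 36.83) / 25.40, giving tanθ = 0.5657 or 3.466.
θ = 29.50° or 73.91°; the smaller is 29.50°.

29.5°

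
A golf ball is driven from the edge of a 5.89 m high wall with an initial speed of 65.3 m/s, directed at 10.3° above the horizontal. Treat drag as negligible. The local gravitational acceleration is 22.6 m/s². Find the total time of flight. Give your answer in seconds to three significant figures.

1.40 s

Resolve: vₓ = 65.30 cos 10.3° = 64.25 m/s and v_y0 = 65.30 sin 10.3° = 11.68 m/s.
Vertical motion (up positive, ground at y = 0): 11.30 t² − (11.68) t − 5.89 = 0, so t = (11.68 + √(11.68² + 2·22.6·5.89)) / 22.6 = (11.68 + 20.06) / 22.6 = 1.404 s.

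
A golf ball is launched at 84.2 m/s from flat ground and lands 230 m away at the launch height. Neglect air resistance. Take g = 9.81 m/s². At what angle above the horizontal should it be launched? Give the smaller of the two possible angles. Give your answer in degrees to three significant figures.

9.28°

From R = (v₀²/g) sin 2θ: sin 2θ = 9.81 × 230 / 7089.6 = 0.3183.
2θ = 18.56° or 180° − 18.56° = 161.4°, so θ = 9.279° or 80.72°.
The smaller angle is 9.279°.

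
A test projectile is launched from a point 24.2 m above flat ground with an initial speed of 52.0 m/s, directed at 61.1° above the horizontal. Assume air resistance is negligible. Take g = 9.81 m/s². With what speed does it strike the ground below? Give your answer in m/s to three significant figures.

56.4 m/s

Horizontal component vₓ = 52.00 cos 61.1° = 25.13 m/s; vertical v_y0 = 52.00 sin 61.1° = 45.52 m/s.
With up positive and y = 0 at the ground: y(t) = 24.2 + (45.52) t − 4.905 t². Setting y = 0 and taking the positive root: t = [45.52 + √(45.52² + 2·9.81·24.2)] / 9.81 = (45.52 + 50.47) / 9.81 = 9.785 s.
Vertical velocity at impact: v_y = v_y0 − g t = 45.52 − 9.81 × 9.785 = −50.47 m/s.
Speed: |v| = √(vₓ² + v_y²) = √(25.13² + 50.47²) = 56.38 m/s.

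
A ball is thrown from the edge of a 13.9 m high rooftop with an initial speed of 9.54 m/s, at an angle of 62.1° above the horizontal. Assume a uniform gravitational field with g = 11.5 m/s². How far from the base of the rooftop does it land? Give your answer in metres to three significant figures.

vₓ = 9.540 cos 62.1° = 4.464 m/s; v_y0 = 9.540 sin 62.1° = 8.431 m/s.
Vertical motion (up positive, ground at y = 0): 5.750 t² − (8.431) t − 13.9 = 0, so t = (8.431 + √(8.431² + 2·11.5·13.9)) / 11.5 = (8.431 + 19.77) / 11.5 = 2.452 s.
Horizontal distance: R = vₓ t = 4.464 × 2.452 = 10.95 m.

10.9 m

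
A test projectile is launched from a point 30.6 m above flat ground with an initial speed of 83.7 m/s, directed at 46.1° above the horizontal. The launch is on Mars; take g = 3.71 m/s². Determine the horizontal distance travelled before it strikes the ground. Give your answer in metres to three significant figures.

vₓ = 83.70 cos 46.1° = 58.04 m/s; v_y0 = 83.70 sin 46.1° = 60.31 m/s.
Vertical motion (up positive, ground at y = 0): 1.855 t² − (60.31) t − 30.6 = 0, so t = (60.31 + √(60.31² + 2·3.71·30.6)) / 3.71 = (60.31 + 62.16) / 3.71 = 33.01 s.
Horizontal distance: R = vₓ t = 58.04 × 33.01 = 1916 m.

1920 m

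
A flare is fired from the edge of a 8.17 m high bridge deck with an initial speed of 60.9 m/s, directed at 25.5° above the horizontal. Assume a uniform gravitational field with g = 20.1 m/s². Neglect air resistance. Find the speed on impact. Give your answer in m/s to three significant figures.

63.5 m/s

Components: vₓ = 60.90 cos 25.5° = 54.97 m/s, v_y0 = 60.90 sin 25.5° = 26.22 m/s.
The projectile lands when y = 8.17 + (26.22) t − ½·20.1·t² = 0. Positive root: t = (26.22 + √(26.22² + 2·20.1·8.17)) / 20.1 = (26.22 + 31.87) / 20.1 = 2.890 s.
Vertical velocity at impact: v_y = v_y0 − g t = 26.22 − 20.1 × 2.890 = −31.87 m/s.
Speed: |v| = √(vₓ² + v_y²) = √(54.97² + 31.87²) = 63.54 m/s.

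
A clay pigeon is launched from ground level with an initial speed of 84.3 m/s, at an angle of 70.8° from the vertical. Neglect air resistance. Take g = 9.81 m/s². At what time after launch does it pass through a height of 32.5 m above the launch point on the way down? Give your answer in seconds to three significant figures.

3.99 s

vₓ = 84.30 sin 70.8° = 79.61 m/s; v_y0 = 84.30 cos 70.8° = 27.72 m/s.
Height y(t) = 27.72 t − 4.905 t² = 32.5 gives 4.905 t² − 27.72 t + 32.5 = 0.
Quadratic formula: t = (27.72 ± √130.94) / 9.81 = (27.72 ± 11.44) / 9.81 → t = 1.660 s or 3.992 s.
The descending-branch root is 3.992 s.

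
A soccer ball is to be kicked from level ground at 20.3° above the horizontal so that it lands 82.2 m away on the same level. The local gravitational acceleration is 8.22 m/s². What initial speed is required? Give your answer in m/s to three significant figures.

From R = (v₀² / g) sin 2θ: v₀ = √(gR / sin 2θ).
v₀ = √(8.22 × 82.2 / sin 40.60°) = √(675.7 / 0.6508) = √1038.3 = 32.22 m/s.

32.2 m/s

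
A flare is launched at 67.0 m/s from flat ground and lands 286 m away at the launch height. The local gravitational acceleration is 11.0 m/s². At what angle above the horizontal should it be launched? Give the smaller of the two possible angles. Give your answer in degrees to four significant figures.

Level-ground range R = v₀² sin(2θ)/g ⇒ sin(2θ) = gR/v₀² = 11.0 × 286 / 67.0² = 0.7008.
2θ = 44.49° or 180° − 44.49° = 135.5°, so θ = 22.25° or 67.75°.
The smaller angle is 22.25°.

22.25°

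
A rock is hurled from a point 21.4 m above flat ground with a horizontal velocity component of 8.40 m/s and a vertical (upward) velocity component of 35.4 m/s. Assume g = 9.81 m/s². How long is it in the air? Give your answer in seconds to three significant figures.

7.78 s

The projectile lands when y = 21.4 + (35.40) t − ½·9.81·t² = 0. Positive root: t = (35.40 + √(35.40² + 2·9.81·21.4)) / 9.81 = (35.40 + 40.90) / 9.81 = 7.778 s.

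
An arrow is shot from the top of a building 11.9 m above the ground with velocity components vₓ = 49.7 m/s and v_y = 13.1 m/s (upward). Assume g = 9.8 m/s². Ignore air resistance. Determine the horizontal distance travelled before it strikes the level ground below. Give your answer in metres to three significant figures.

168 m

Vertical motion (up positive, ground at y = 0): 4.900 t² − (13.10) t − 11.9 = 0, so t = (13.10 + √(13.10² + 2·9.80·11.9)) / 9.80 = (13.10 + 20.12) / 9.80 = 3.390 s.
Horizontal distance: R = vₓ t = 49.70 × 3.390 = 168.5 m.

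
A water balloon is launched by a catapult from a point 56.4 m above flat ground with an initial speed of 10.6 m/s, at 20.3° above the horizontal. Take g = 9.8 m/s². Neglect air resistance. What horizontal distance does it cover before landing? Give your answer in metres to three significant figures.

37.7 m

Components: vₓ = 10.60 cos 20.3° = 9.942 m/s, v_y0 = 10.60 sin 20.3° = 3.678 m/s.
The projectile lands when y = 56.4 + (3.678) t − ½·9.80·t² = 0. Positive root: t = (3.678 + √(3.678² + 2·9.80·56.4)) / 9.80 = (3.678 + 33.45) / 9.80 = 3.789 s.
Horizontal distance: R = vₓ t = 9.942 × 3.789 = 37.66 m.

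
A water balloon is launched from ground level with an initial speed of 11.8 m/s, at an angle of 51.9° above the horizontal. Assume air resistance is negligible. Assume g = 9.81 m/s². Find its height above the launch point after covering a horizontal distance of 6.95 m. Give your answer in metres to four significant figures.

4.395 m

Resolve: vₓ = 11.80 cos 51.9° = 7.281 m/s and v_y0 = 11.80 sin 51.9° = 9.286 m/s.
Time to reach x = 6.95 m: t = x/vₓ = 6.95/7.281 = 0.9545 s.
Height: y = v_y0 t − ½ g t² = 9.286 × 0.9545 − 4.905 × 0.9545² = 8.864 − 4.469 = 4.395 m.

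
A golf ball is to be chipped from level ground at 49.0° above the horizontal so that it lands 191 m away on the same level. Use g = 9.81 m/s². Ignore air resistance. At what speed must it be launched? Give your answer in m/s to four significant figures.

43.50 m/s

From R = (v₀² / g) sin 2θ: v₀ = √(gR / sin 2θ).
v₀ = √(9.81 × 191 / sin 98.00°) = √(1874 / 0.9903) = √1892.1 = 43.50 m/s.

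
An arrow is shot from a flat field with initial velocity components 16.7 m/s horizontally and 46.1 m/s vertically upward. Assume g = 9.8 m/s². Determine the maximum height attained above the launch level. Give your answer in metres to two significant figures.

Maximum height: H = v_y0² / (2g) = 46.10² / (2 × 9.80) = 108.4 m.

110 m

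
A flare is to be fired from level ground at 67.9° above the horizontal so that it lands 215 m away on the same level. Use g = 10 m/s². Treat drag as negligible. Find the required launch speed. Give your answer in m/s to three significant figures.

55.5 m/s

On level ground R = v₀² sin 2θ / g ⇒ v₀ = √(gR / sin 2θ).
v₀ = √(10.0 × 215 / sin 135.8°) = √(2150 / 0.6972) = √3083.9 = 55.53 m/s.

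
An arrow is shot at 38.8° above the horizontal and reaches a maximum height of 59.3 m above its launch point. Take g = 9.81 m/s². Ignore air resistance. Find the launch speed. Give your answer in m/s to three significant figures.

At the peak v_y = 0, so v_y0 = √(2gH) = √(2 × 9.81 × 59.3) = 34.11 m/s.
v_y0 = v₀ sin θ ⇒ v₀ = 34.11 / sin 38.8° = 54.44 m/s.

54.4 m/s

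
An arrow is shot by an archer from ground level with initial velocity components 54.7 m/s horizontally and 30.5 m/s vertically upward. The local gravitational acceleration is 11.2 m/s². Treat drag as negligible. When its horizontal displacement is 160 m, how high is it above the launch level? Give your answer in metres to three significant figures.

41.3 m

x = vₓ t ⇒ t = 160/54.70 = 2.925 s.
Height: y = v_y0 t − ½ g t² = 30.50 × 2.925 − 5.600 × 2.925² = 89.21 − 47.91 = 41.30 m.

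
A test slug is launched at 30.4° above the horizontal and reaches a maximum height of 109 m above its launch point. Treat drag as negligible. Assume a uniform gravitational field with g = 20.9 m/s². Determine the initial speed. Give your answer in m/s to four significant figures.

At the peak v_y = 0, so v_y0 = √(2gH) = √(2 × 20.9 × 109) = 67.50 m/s.
v_y0 = v₀ sin θ ⇒ v₀ = 67.50 / sin 30.4° = 133.4 m/s.

133.4 m/s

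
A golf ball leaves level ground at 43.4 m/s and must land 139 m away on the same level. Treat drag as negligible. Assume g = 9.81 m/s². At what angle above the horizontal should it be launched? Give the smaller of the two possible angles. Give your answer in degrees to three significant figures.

From R = (v₀²/g) sin 2θ: sin 2θ = 9.81 × 139 / 1883.6 = 0.7239.
2θ = 46.38° or 180° − 46.38° = 133.6°, so θ = 23.19° or 66.81°.
The smaller angle is 23.19°.

23.2°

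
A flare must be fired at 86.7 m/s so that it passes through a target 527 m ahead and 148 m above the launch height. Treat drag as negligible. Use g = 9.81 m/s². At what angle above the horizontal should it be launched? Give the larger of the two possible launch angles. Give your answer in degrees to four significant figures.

Trajectory: y = x tanθ − g x² (1 + tan²θ)/(2v₀²). With x = 527, y = 148, v₀ = 86.7, g = 9.81:
181.2 tan²θ − 527 tanθ + (329.2) = 0.
tanθ = [527 ± √(527² − 4 × 181.2 × (329.2))] / (2 × 181.2) = (527 ± 197.7) / 362.5, giving tanθ = 0.9086 or 1.999.
θ = 42.26° or 63.43°; the larger is 63.43°.

63.43°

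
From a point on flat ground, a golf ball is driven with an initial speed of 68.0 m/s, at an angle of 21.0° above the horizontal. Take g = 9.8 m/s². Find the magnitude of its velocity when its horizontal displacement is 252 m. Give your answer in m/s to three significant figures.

65.1 m/s

Horizontal component vₓ = 68.00 cos 21.0° = 63.48 m/s; vertical v_y0 = 68.00 sin 21.0° = 24.37 m/s.
At x = 252 m, t = x/vₓ = 252/63.48 = 3.970 s.
Vertical velocity there: v_y = v_y0 − g t = 24.37 − 9.80 × 3.970 = −14.53 m/s.
Speed: √(vₓ² + v_y²) = √(63.48² + 14.53²) = 65.13 m/s.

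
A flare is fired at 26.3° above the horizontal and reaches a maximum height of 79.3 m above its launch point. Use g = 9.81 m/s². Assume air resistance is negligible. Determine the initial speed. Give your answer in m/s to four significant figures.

89.03 m/s

At the peak v_y = 0, so v_y0 = √(2gH) = √(2 × 9.81 × 79.3) = 39.44 m/s.
v_y0 = v₀ sin θ ⇒ v₀ = 39.44 / sin 26.3° = 89.03 m/s.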